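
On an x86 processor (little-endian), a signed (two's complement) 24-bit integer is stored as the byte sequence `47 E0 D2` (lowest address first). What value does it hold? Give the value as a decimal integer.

Little-endian: lowest address holds the least-significant byte.
Reassemble most-significant byte first: D2 E0 47 → 0xD2E047.
Top bit is set, so as a signed 24-bit value this is 0xD2E047 − 2^24 = -2957241.

-2957241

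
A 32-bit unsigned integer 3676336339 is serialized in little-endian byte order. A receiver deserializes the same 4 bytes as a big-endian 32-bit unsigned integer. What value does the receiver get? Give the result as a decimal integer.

3676336339 in 32-bit hexadecimal is 0xDB2070D3.
Stored little-endian, the bytes at ascending addresses are D3 70 20 DB.
Read back as big-endian, the last byte is least significant, giving 0xD37020DB.
0xD37020DB = 3547341019.

3547341019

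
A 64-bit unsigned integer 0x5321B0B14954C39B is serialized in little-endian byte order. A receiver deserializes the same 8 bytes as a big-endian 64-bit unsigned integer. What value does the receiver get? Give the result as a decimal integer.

Stored little-endian, the bytes at ascending addresses are 9B C3 54 49 B1 B0 21 53.
Read back as big-endian, the last byte is least significant, giving 0x9BC35449B1B02153.
0x9BC35449B1B02153 = 11223907371827863891.

11223907371827863891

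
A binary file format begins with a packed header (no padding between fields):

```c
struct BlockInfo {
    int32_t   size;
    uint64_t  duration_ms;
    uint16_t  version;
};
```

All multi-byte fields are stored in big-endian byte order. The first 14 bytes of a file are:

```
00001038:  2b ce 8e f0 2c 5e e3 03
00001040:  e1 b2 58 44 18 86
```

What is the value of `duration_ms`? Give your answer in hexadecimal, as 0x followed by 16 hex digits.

0x2C5EE303E1B25844

`duration_ms` follows `size` (4 bytes), so it starts at byte offset 4 and occupies 8 bytes.
Bytes at offsets 4..11: 2C 5E E3 03 E1 B2 58 44.
Big-endian: lowest address holds the most-significant byte.
The bytes are already most-significant first: 0x2C5EE303E1B25844.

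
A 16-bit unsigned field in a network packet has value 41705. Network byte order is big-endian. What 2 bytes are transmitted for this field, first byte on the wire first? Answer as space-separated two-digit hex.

A2 E9

41705 in hexadecimal, padded to 16 bits, is 0xA2E9.
Split into bytes (most-significant first): A2 E9.
Big-endian stores the most-significant byte at the lowest address.
So the memory order matches the most-significant-first order: A2 E9.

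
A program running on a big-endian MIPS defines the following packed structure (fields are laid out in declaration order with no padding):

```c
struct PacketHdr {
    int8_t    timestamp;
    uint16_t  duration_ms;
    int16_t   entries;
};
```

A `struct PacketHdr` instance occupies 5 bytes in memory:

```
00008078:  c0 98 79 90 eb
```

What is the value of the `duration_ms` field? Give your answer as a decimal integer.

`duration_ms` follows `timestamp` (1 byte), so it starts at byte offset 1 and occupies 2 bytes.
Bytes at offsets 1..2: 98 79.
In big-endian order the high byte comes first in memory.
The bytes are already most-significant first: 0x9879.
0x9879 = 39033.

39033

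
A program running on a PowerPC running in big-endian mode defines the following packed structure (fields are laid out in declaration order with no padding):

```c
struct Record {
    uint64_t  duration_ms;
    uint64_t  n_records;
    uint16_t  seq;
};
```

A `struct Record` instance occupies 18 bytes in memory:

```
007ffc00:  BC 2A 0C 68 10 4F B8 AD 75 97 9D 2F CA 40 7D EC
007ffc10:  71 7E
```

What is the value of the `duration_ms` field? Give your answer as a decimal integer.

13558663269242091693

`duration_ms` is the first field, at byte offset 0, occupying 8 bytes.
Bytes at offsets 0..7: BC 2A 0C 68 10 4F B8 AD.
In big-endian order the high byte comes first in memory.
The bytes are already most-significant first: 0xBC2A0C68104FB8AD.
0xBC2A0C68104FB8AD = 13558663269242091693.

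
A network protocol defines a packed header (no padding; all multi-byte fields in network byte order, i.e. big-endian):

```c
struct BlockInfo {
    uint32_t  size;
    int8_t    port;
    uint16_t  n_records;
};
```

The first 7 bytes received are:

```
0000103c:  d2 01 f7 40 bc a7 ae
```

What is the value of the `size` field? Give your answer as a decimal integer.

3523344192

`size` is the first field, at byte offset 0, occupying 4 bytes.
Bytes at offsets 0..3: D2 01 F7 40.
Big-endian stores the most-significant byte at the lowest address.
The bytes are already most-significant first: 0xD201F740.
0xD201F740 = 3523344192.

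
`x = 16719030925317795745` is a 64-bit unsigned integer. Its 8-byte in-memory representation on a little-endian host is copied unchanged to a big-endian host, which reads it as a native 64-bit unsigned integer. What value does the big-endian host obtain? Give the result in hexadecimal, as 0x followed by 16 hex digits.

16719030925317795745 in 64-bit hexadecimal is 0xE805EE0B9C566FA1.
Stored little-endian, the bytes at ascending addresses are A1 6F 56 9C 0B EE 05 E8.
Read back as big-endian, the last byte is least significant, giving 0xA16F569C0BEE05E8.

0xA16F569C0BEE05E8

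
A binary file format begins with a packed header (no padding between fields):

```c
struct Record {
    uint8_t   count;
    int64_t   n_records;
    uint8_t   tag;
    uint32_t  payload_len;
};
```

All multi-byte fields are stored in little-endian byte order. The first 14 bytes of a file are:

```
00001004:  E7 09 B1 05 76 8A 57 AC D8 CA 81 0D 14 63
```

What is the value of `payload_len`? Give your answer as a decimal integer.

1662258561

`payload_len` follows `count` (1 B), `n_records` (8 B), `tag` (1 B), so it starts at offset 1 + 8 + 1 = 10 and occupies 4 bytes.
Bytes at offsets 10..13: 81 0D 14 63.
Little-endian: lowest address holds the least-significant byte.
Reassemble most-significant byte first: 63 14 0D 81 → 0x63140D81.
0x63140D81 = 1662258561.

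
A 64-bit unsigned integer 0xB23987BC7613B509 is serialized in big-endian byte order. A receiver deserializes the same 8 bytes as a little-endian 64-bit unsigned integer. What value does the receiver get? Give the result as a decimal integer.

699486717816027570

Stored big-endian, the bytes at ascending addresses are B2 39 87 BC 76 13 B5 09.
Read back as little-endian, the first byte is least significant, giving 0x09B51376BC8739B2.
0x09B51376BC8739B2 = 699486717816027570.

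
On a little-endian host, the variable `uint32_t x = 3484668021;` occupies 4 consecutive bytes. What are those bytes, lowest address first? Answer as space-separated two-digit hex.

75 D0 B3 CF

3484668021 in hexadecimal, padded to 32 bits, is 0xCFB3D075.
Split into bytes (most-significant first): CF B3 D0 75.
Little-endian stores the least-significant byte at the lowest address.
So at ascending addresses the bytes are 75 D0 B3 CF.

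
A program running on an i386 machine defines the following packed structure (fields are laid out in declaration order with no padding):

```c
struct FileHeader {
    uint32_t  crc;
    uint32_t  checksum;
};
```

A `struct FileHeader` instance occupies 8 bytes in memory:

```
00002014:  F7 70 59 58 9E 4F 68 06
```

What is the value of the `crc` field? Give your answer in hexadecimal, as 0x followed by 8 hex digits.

0x585970F7

`crc` is the first field, at byte offset 0, occupying 4 bytes.
Bytes at offsets 0..3: F7 70 59 58.
In little-endian order the low byte comes first in memory.
Reassemble most-significant byte first: 58 59 70 F7 → 0x585970F7.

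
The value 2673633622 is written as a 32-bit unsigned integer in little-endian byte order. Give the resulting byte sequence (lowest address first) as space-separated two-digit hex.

2673633622 in hexadecimal, padded to 32 bits, is 0x9F5C6956.
Split into bytes (most-significant first): 9F 5C 69 56.
In little-endian order the low byte comes first in memory.
So at ascending addresses the bytes are 56 69 5C 9F.

56 69 5C 9F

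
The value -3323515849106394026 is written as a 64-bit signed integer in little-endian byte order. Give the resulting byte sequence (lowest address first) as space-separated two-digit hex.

56 F4 A1 A8 F1 7F E0 D1

Two's complement of -3323515849106394026 in 64 bits: 3323515849106394026 = 0x2E1F800E575E0BAA; invert → 0xD1E07FF1A8A1F455; add 1 → 0xD1E07FF1A8A1F456.
Split into bytes (most-significant first): D1 E0 7F F1 A8 A1 F4 56.
In little-endian order the low byte comes first in memory.
So at ascending addresses the bytes are 56 F4 A1 A8 F1 7F E0 D1.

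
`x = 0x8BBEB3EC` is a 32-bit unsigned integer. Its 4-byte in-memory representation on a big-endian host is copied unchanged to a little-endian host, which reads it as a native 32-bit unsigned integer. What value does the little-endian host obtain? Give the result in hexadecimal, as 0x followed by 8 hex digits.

Stored big-endian, the bytes at ascending addresses are 8B BE B3 EC.
Read back as little-endian, the first byte is least significant, giving 0xECB3BE8B.

0xECB3BE8B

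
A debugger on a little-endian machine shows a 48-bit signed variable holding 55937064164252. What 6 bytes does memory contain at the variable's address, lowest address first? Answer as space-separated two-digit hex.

9C DB D6 DC DF 32

55937064164252 in hexadecimal, padded to 48 bits, is 0x32DFDCD6DB9C.
Split into bytes (most-significant first): 32 DF DC D6 DB 9C.
Little-endian: lowest address holds the least-significant byte.
So at ascending addresses the bytes are 9C DB D6 DC DF 32.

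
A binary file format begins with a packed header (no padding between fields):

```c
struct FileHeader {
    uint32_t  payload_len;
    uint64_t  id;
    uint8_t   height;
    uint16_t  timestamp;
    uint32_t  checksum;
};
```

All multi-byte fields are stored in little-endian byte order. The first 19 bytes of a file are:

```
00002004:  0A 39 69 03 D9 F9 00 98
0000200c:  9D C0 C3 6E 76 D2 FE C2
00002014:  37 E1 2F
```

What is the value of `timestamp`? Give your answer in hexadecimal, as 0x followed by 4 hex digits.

`timestamp` follows `payload_len` (4 B), `id` (8 B), `height` (1 B), so it starts at offset 4 + 8 + 1 = 13 and occupies 2 bytes.
Bytes at offsets 13..14: D2 FE.
Little-endian stores the least-significant byte at the lowest address.
Reassemble most-significant byte first: FE D2 → 0xFED2.

0xFED2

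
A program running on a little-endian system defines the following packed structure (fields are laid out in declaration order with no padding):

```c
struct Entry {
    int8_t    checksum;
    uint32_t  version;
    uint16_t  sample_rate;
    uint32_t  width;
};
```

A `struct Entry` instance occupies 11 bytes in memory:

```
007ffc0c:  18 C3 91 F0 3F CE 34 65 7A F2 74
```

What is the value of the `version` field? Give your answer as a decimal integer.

`version` follows `checksum` (1 byte), so it starts at byte offset 1 and occupies 4 bytes.
Bytes at offsets 1..4: C3 91 F0 3F.
Little-endian: lowest address holds the least-significant byte.
Reassemble most-significant byte first: 3F F0 91 C3 → 0x3FF091C3.
0x3FF091C3 = 1072730563.

1072730563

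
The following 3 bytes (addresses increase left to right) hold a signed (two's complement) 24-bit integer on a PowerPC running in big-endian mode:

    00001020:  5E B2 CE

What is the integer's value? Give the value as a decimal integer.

6206158

Big-endian: lowest address holds the most-significant byte.
The bytes are already most-significant first: 0x5EB2CE.
0x5EB2CE = 6206158.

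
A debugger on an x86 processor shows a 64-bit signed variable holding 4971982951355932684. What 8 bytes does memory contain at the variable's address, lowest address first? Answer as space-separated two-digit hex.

4971982951355932684 in hexadecimal, padded to 64 bits, is 0x45000826CCDE600C.
Split into bytes (most-significant first): 45 00 08 26 CC DE 60 0C.
In little-endian order the low byte comes first in memory.
So at ascending addresses the bytes are 0C 60 DE CC 26 08 00 45.

0C 60 DE CC 26 08 00 45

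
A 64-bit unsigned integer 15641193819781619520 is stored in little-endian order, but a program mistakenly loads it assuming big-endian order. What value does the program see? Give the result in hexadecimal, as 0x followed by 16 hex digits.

15641193819781619520 in 64-bit hexadecimal is 0xD910AEE8931E5F40.
Stored little-endian, the bytes at ascending addresses are 40 5F 1E 93 E8 AE 10 D9.
Read back as big-endian, the last byte is least significant, giving 0x405F1E93E8AE10D9.

0x405F1E93E8AE10D9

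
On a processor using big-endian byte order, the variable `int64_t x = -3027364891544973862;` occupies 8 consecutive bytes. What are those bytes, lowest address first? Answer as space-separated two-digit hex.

D5 FC A3 AB B9 F9 0D DA

Two's complement of -3027364891544973862 in 64 bits: 3027364891544973862 = 0x2A035C544606F226; invert → 0xD5FCA3ABB9F90DD9; add 1 → 0xD5FCA3ABB9F90DDA.
Split into bytes (most-significant first): D5 FC A3 AB B9 F9 0D DA.
In big-endian order the high byte comes first in memory.
So the memory order matches the most-significant-first order: D5 FC A3 AB B9 F9 0D DA.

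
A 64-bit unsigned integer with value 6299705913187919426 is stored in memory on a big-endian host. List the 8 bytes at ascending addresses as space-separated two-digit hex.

6299705913187919426 in hexadecimal, padded to 64 bits, is 0x576D0D2698FE6642.
Split into bytes (most-significant first): 57 6D 0D 26 98 FE 66 42.
Big-endian stores the most-significant byte at the lowest address.
So the memory order matches the most-significant-first order: 57 6D 0D 26 98 FE 66 42.

57 6D 0D 26 98 FE 66 42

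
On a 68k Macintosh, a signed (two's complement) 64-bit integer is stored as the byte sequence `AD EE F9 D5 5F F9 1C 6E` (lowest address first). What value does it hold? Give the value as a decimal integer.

-5913514565857371026

In big-endian order the high byte comes first in memory.
The bytes are already most-significant first: 0xADEEF9D55FF91C6E.
Top bit is set, so as a signed 64-bit value this is 0xADEEF9D55FF91C6E − 2^64 = -5913514565857371026.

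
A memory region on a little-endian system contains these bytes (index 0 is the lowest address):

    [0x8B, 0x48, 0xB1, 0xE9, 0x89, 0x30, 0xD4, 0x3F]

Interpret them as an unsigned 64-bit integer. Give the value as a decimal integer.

Little-endian: lowest address holds the least-significant byte.
Reassemble most-significant byte first: 3F D4 30 89 E9 B1 48 8B → 0x3FD43089E9B1488B.
0x3FD43089E9B1488B = 4599354488341481611.

4599354488341481611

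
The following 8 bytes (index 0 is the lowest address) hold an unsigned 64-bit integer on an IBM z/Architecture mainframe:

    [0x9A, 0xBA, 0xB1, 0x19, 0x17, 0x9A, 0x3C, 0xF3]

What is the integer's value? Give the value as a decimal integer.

11149418548837367027

Big-endian: lowest address holds the most-significant byte.
The bytes are already most-significant first: 0x9ABAB119179A3CF3.
0x9ABAB119179A3CF3 = 11149418548837367027.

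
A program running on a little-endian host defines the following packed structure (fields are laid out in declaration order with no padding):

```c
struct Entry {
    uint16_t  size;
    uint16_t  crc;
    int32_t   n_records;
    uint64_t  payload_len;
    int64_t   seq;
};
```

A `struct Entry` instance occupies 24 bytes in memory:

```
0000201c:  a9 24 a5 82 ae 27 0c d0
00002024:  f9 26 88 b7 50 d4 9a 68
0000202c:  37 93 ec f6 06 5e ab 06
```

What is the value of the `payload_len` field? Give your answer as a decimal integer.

7537570369499571961

`payload_len` follows `size` (2 B), `crc` (2 B), `n_records` (4 B), so it starts at offset 2 + 2 + 4 = 8 and occupies 8 bytes.
Bytes at offsets 8..15: F9 26 88 B7 50 D4 9A 68.
Little-endian stores the least-significant byte at the lowest address.
Reassemble most-significant byte first: 68 9A D4 50 B7 88 26 F9 → 0x689AD450B78826F9.
0x689AD450B78826F9 = 7537570369499571961.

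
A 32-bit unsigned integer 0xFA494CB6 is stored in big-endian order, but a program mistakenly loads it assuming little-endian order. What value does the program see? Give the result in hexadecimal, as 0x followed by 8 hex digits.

0xB64C49FA

Stored big-endian, the bytes at ascending addresses are FA 49 4C B6.
Read back as little-endian, the first byte is least significant, giving 0xB64C49FA.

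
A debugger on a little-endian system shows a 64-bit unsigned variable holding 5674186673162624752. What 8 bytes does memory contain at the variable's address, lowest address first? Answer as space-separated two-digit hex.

5674186673162624752 in hexadecimal, padded to 64 bits, is 0x4EBEC2B7531D1EF0.
Split into bytes (most-significant first): 4E BE C2 B7 53 1D 1E F0.
Little-endian stores the least-significant byte at the lowest address.
So at ascending addresses the bytes are F0 1E 1D 53 B7 C2 BE 4E.

F0 1E 1D 53 B7 C2 BE 4E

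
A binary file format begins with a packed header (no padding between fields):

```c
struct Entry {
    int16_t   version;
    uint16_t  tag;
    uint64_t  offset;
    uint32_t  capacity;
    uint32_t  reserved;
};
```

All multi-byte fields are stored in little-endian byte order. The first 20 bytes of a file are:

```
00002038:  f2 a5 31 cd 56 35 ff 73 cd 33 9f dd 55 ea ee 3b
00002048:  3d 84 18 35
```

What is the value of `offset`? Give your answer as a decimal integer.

15969539761186485590

`offset` follows `version` (2 B), `tag` (2 B), so it starts at offset 2 + 2 = 4 and occupies 8 bytes.
Bytes at offsets 4..11: 56 35 FF 73 CD 33 9F DD.
In little-endian order the low byte comes first in memory.
Reassemble most-significant byte first: DD 9F 33 CD 73 FF 35 56 → 0xDD9F33CD73FF3556.
0xDD9F33CD73FF3556 = 15969539761186485590.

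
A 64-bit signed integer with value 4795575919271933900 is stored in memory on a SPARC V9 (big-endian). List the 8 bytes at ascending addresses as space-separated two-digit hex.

4795575919271933900 in hexadecimal, padded to 64 bits, is 0x428D4EE3F99EF7CC.
Split into bytes (most-significant first): 42 8D 4E E3 F9 9E F7 CC.
Big-endian stores the most-significant byte at the lowest address.
So the memory order matches the most-significant-first order: 42 8D 4E E3 F9 9E F7 CC.

42 8D 4E E3 F9 9E F7 CC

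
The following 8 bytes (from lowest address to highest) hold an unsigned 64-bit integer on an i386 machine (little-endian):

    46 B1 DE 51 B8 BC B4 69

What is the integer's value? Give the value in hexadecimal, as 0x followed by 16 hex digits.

0x69B4BCB851DEB146

In little-endian order the low byte comes first in memory.
Reassemble most-significant byte first: 69 B4 BC B8 51 DE B1 46 → 0x69B4BCB851DEB146.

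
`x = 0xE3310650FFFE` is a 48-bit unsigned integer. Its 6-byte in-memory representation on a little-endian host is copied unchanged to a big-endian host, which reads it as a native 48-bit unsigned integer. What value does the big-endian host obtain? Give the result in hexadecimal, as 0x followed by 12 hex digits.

0xFEFF500631E3

Stored little-endian, the bytes at ascending addresses are FE FF 50 06 31 E3.
Read back as big-endian, the last byte is least significant, giving 0xFEFF500631E3.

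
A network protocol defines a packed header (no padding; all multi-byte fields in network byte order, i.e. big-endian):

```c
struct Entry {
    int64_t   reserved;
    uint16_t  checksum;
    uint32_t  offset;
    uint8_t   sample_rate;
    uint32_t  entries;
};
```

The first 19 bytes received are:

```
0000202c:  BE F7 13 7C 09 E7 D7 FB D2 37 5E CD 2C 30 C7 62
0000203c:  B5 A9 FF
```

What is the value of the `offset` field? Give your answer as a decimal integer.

`offset` follows `reserved` (8 B), `checksum` (2 B), so it starts at offset 8 + 2 = 10 and occupies 4 bytes.
Bytes at offsets 10..13: 5E CD 2C 30.
Big-endian: lowest address holds the most-significant byte.
The bytes are already most-significant first: 0x5ECD2C30.
0x5ECD2C30 = 1590504496.

1590504496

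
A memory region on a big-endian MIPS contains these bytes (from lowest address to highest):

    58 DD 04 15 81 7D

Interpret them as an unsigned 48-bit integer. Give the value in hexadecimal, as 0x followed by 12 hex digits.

In big-endian order the high byte comes first in memory.
The bytes are already most-significant first: 0x58DD0415817D.

0x58DD0415817D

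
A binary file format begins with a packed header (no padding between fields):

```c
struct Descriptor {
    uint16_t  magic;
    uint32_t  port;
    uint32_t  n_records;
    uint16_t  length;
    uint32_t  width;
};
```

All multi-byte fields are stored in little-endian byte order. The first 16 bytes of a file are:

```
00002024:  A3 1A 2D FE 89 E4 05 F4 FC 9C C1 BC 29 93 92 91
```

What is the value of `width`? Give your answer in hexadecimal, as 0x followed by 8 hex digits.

0x91929329

`width` follows `magic` (2 B), `port` (4 B), `n_records` (4 B), `length` (2 B), so it starts at offset 2 + 4 + 4 + 2 = 12 and occupies 4 bytes.
Bytes at offsets 12..15: 29 93 92 91.
Little-endian: lowest address holds the least-significant byte.
Reassemble most-significant byte first: 91 92 93 29 → 0x91929329.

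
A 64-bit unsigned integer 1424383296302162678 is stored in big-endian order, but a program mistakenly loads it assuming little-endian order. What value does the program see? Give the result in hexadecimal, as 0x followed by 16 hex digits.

1424383296302162678 in 64-bit hexadecimal is 0x13C46D0FB01722F6.
Stored big-endian, the bytes at ascending addresses are 13 C4 6D 0F B0 17 22 F6.
Read back as little-endian, the first byte is least significant, giving 0xF62217B00F6DC413.

0xF62217B00F6DC413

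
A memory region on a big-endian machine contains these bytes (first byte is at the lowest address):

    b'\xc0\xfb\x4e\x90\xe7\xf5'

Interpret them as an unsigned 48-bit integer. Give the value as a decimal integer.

212185587443701

Big-endian: lowest address holds the most-significant byte.
The bytes are already most-significant first: 0xC0FB4E90E7F5.
0xC0FB4E90E7F5 = 212185587443701.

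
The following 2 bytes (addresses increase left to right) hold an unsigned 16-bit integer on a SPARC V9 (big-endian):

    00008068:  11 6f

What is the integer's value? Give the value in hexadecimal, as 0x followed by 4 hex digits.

In big-endian order the high byte comes first in memory.
The bytes are already most-significant first: 0x116F.

0x116F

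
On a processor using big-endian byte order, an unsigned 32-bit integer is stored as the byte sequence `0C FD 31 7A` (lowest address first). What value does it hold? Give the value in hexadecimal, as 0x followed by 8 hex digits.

0x0CFD317A

In big-endian order the high byte comes first in memory.
The bytes are already most-significant first: 0x0CFD317A.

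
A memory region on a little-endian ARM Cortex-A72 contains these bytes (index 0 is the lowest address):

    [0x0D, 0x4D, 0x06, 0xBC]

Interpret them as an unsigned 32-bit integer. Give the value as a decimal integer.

3154529549

Little-endian stores the least-significant byte at the lowest address.
Reassemble most-significant byte first: BC 06 4D 0D → 0xBC064D0D.
0xBC064D0D = 3154529549.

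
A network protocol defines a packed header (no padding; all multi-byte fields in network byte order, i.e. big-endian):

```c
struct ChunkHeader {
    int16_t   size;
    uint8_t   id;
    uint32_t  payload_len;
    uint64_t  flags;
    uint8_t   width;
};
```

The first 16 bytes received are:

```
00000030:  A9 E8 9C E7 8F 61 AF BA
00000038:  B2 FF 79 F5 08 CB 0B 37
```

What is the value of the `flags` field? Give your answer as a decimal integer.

`flags` follows `size` (2 B), `id` (1 B), `payload_len` (4 B), so it starts at offset 2 + 1 + 4 = 7 and occupies 8 bytes.
Bytes at offsets 7..14: BA B2 FF 79 F5 08 CB 0B.
Big-endian: lowest address holds the most-significant byte.
The bytes are already most-significant first: 0xBAB2FF79F508CB0B.
0xBAB2FF79F508CB0B = 13453095936176212747.

13453095936176212747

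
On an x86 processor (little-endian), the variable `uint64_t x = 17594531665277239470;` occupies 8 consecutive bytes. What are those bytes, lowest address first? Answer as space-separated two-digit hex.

17594531665277239470 in hexadecimal, padded to 64 bits, is 0xF42C55546A3640AE.
Split into bytes (most-significant first): F4 2C 55 54 6A 36 40 AE.
In little-endian order the low byte comes first in memory.
So at ascending addresses the bytes are AE 40 36 6A 54 55 2C F4.

AE 40 36 6A 54 55 2C F4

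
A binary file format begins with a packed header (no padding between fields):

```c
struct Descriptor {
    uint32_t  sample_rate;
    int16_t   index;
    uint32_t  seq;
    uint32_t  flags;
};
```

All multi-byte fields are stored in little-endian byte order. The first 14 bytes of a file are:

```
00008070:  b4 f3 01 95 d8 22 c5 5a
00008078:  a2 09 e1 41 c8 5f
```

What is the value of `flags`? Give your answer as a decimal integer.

`flags` follows `sample_rate` (4 B), `index` (2 B), `seq` (4 B), so it starts at offset 4 + 2 + 4 = 10 and occupies 4 bytes.
Bytes at offsets 10..13: E1 41 C8 5F.
Little-endian stores the least-significant byte at the lowest address.
Reassemble most-significant byte first: 5F C8 41 E1 → 0x5FC841E1.
0x5FC841E1 = 1606959585.

1606959585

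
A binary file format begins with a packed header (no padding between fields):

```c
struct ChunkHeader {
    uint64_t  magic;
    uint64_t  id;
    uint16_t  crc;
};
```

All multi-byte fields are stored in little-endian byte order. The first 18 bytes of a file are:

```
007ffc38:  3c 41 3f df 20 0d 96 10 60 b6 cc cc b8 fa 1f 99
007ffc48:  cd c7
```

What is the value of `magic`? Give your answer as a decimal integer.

1195157185949024572

`magic` is the first field, at byte offset 0, occupying 8 bytes.
Bytes at offsets 0..7: 3C 41 3F DF 20 0D 96 10.
Little-endian: lowest address holds the least-significant byte.
Reassemble most-significant byte first: 10 96 0D 20 DF 3F 41 3C → 0x10960D20DF3F413C.
0x10960D20DF3F413C = 1195157185949024572.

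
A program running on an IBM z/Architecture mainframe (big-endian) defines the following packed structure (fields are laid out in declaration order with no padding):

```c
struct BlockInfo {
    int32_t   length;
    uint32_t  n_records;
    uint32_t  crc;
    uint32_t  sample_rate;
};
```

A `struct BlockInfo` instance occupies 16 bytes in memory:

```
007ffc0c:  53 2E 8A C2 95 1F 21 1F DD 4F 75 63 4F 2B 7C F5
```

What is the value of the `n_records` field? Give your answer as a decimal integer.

2501845279

`n_records` follows `length` (4 bytes), so it starts at byte offset 4 and occupies 4 bytes.
Bytes at offsets 4..7: 95 1F 21 1F.
Big-endian stores the most-significant byte at the lowest address.
The bytes are already most-significant first: 0x951F211F.
0x951F211F = 2501845279.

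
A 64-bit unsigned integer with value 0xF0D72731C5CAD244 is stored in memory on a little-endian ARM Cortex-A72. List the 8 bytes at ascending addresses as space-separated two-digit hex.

44 D2 CA C5 31 27 D7 F0

Split into bytes (most-significant first): F0 D7 27 31 C5 CA D2 44.
In little-endian order the low byte comes first in memory.
So at ascending addresses the bytes are 44 D2 CA C5 31 27 D7 F0.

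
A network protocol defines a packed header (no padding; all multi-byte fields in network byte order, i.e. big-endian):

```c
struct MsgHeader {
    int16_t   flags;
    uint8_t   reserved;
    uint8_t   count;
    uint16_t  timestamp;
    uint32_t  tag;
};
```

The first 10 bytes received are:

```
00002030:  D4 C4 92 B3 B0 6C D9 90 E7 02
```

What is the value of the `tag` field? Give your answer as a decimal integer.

3650152194

`tag` follows `flags` (2 B), `reserved` (1 B), `count` (1 B), `timestamp` (2 B), so it starts at offset 2 + 1 + 1 + 2 = 6 and occupies 4 bytes.
Bytes at offsets 6..9: D9 90 E7 02.
In big-endian order the high byte comes first in memory.
The bytes are already most-significant first: 0xD990E702.
0xD990E702 = 3650152194.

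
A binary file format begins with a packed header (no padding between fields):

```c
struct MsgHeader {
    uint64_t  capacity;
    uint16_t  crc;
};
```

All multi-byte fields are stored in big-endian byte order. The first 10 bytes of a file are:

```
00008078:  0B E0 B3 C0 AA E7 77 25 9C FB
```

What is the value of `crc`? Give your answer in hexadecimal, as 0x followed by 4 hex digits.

`crc` follows `capacity` (8 bytes), so it starts at byte offset 8 and occupies 2 bytes.
Bytes at offsets 8..9: 9C FB.
Big-endian: lowest address holds the most-significant byte.
The bytes are already most-significant first: 0x9CFB.

0x9CFB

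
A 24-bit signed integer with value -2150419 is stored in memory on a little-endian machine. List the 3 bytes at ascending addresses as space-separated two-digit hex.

Two's complement of -2150419 in 24 bits: 2150419 = 0x20D013; invert → 0xDF2FEC; add 1 → 0xDF2FED.
Split into bytes (most-significant first): DF 2F ED.
Little-endian stores the least-significant byte at the lowest address.
So at ascending addresses the bytes are ED 2F DF.

ED 2F DF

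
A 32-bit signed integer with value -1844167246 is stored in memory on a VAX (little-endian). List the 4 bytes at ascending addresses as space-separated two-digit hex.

B2 3D 14 92

Two's complement of -1844167246 in 32 bits: 1844167246 = 0x6DEBC24E; invert → 0x92143DB1; add 1 → 0x92143DB2.
Split into bytes (most-significant first): 92 14 3D B2.
Little-endian stores the least-significant byte at the lowest address.
So at ascending addresses the bytes are B2 3D 14 92.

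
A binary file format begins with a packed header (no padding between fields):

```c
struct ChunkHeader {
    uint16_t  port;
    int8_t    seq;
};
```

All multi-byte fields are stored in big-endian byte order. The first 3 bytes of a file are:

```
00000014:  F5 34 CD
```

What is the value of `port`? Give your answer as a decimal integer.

62772

`port` is the first field, at byte offset 0, occupying 2 bytes.
Bytes at offsets 0..1: F5 34.
Big-endian: lowest address holds the most-significant byte.
The bytes are already most-significant first: 0xF534.
0xF534 = 62772.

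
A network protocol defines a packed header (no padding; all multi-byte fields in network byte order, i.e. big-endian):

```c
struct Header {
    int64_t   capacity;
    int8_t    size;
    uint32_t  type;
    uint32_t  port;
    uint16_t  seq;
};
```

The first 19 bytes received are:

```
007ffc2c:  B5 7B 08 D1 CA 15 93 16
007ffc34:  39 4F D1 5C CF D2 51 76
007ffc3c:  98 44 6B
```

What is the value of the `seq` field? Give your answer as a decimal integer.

17515

`seq` follows `capacity` (8 B), `size` (1 B), `type` (4 B), `port` (4 B), so it starts at offset 8 + 1 + 4 + 4 = 17 and occupies 2 bytes.
Bytes at offsets 17..18: 44 6B.
Big-endian: lowest address holds the most-significant byte.
The bytes are already most-significant first: 0x446B.
0x446B = 17515.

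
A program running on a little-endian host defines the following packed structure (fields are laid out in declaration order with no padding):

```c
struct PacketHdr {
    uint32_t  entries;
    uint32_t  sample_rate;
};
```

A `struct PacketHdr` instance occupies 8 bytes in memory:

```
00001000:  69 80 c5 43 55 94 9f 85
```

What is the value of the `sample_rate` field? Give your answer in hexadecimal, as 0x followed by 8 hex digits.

`sample_rate` follows `entries` (4 bytes), so it starts at byte offset 4 and occupies 4 bytes.
Bytes at offsets 4..7: 55 94 9F 85.
Little-endian: lowest address holds the least-significant byte.
Reassemble most-significant byte first: 85 9F 94 55 → 0x859F9455.

0x859F9455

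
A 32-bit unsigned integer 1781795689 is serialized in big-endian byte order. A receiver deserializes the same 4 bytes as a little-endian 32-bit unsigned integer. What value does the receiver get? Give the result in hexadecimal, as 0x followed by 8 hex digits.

1781795689 in 32-bit hexadecimal is 0x6A340B69.
Stored big-endian, the bytes at ascending addresses are 6A 34 0B 69.
Read back as little-endian, the first byte is least significant, giving 0x690B346A.

0x690B346A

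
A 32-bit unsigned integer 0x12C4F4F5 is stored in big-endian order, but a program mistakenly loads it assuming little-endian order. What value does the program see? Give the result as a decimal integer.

4126458898

Stored big-endian, the bytes at ascending addresses are 12 C4 F4 F5.
Read back as little-endian, the first byte is least significant, giving 0xF5F4C412.
0xF5F4C412 = 4126458898.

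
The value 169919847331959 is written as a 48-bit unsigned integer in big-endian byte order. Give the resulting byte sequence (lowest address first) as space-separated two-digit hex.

169919847331959 in hexadecimal, padded to 48 bits, is 0x9A8A8C23F877.
Split into bytes (most-significant first): 9A 8A 8C 23 F8 77.
Big-endian stores the most-significant byte at the lowest address.
So the memory order matches the most-significant-first order: 9A 8A 8C 23 F8 77.

9A 8A 8C 23 F8 77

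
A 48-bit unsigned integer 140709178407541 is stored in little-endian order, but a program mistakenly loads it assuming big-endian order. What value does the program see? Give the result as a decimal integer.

129169403476351

140709178407541 in 48-bit hexadecimal is 0x7FF968987A75.
Stored little-endian, the bytes at ascending addresses are 75 7A 98 68 F9 7F.
Read back as big-endian, the last byte is least significant, giving 0x757A9868F97F.
0x757A9868F97F = 129169403476351.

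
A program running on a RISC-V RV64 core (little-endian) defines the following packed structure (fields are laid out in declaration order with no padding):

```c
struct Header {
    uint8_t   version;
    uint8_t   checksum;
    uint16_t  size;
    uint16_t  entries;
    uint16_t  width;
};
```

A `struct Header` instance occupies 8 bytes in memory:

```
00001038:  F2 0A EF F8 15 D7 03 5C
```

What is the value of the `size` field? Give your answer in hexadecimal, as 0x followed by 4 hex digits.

0xF8EF

`size` follows `version` (1 B), `checksum` (1 B), so it starts at offset 1 + 1 = 2 and occupies 2 bytes.
Bytes at offsets 2..3: EF F8.
In little-endian order the low byte comes first in memory.
Reassemble most-significant byte first: F8 EF → 0xF8EF.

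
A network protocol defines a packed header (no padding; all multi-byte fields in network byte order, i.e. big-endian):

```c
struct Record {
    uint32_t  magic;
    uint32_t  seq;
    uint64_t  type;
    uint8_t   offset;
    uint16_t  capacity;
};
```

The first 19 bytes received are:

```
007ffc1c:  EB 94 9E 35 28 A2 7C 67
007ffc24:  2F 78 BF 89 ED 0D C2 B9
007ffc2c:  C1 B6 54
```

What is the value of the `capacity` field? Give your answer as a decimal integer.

46676

`capacity` follows `magic` (4 B), `seq` (4 B), `type` (8 B), `offset` (1 B), so it starts at offset 4 + 4 + 8 + 1 = 17 and occupies 2 bytes.
Bytes at offsets 17..18: B6 54.
In big-endian order the high byte comes first in memory.
The bytes are already most-significant first: 0xB654.
0xB654 = 46676.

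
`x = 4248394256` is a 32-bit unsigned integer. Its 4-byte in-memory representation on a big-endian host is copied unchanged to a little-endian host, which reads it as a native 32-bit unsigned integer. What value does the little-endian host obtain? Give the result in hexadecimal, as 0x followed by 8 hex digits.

4248394256 in 32-bit hexadecimal is 0xFD395A10.
Stored big-endian, the bytes at ascending addresses are FD 39 5A 10.
Read back as little-endian, the first byte is least significant, giving 0x105A39FD.

0x105A39FD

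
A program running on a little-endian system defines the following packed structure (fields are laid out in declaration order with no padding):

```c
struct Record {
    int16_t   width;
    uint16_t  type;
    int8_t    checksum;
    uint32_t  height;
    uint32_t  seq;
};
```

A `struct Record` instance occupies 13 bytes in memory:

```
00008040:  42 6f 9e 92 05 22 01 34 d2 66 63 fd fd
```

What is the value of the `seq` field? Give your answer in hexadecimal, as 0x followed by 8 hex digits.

`seq` follows `width` (2 B), `type` (2 B), `checksum` (1 B), `height` (4 B), so it starts at offset 2 + 2 + 1 + 4 = 9 and occupies 4 bytes.
Bytes at offsets 9..12: 66 63 FD FD.
In little-endian order the low byte comes first in memory.
Reassemble most-significant byte first: FD FD 63 66 → 0xFDFD6366.

0xFDFD6366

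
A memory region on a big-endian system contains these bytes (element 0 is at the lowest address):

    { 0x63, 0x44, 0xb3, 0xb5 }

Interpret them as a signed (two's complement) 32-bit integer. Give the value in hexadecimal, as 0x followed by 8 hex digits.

0x6344B3B5

Big-endian: lowest address holds the most-significant byte.
The bytes are already most-significant first: 0x6344B3B5.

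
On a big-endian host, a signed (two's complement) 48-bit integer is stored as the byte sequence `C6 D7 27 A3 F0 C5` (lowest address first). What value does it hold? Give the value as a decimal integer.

Big-endian stores the most-significant byte at the lowest address.
The bytes are already most-significant first: 0xC6D727A3F0C5.
Top bit is set, so as a signed 48-bit value this is 0xC6D727A3F0C5 − 2^48 = -62847591386939.

-62847591386939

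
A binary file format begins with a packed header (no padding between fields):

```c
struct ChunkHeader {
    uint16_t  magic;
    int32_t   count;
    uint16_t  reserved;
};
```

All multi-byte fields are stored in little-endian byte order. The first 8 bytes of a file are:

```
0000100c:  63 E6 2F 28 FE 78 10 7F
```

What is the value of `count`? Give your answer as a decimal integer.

2029922351

`count` follows `magic` (2 bytes), so it starts at byte offset 2 and occupies 4 bytes.
Bytes at offsets 2..5: 2F 28 FE 78.
Little-endian: lowest address holds the least-significant byte.
Reassemble most-significant byte first: 78 FE 28 2F → 0x78FE282F.
0x78FE282F = 2029922351.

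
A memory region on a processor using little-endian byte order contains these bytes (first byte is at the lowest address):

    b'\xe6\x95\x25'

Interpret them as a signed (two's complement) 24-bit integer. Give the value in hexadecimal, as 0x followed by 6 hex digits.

Little-endian stores the least-significant byte at the lowest address.
Reassemble most-significant byte first: 25 95 E6 → 0x2595E6.

0x2595E6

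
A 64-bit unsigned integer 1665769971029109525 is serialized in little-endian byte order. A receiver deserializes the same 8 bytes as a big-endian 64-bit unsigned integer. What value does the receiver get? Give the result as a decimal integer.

1579553495147617815

1665769971029109525 in 64-bit hexadecimal is 0x171E00F688B3EB15.
Stored little-endian, the bytes at ascending addresses are 15 EB B3 88 F6 00 1E 17.
Read back as big-endian, the last byte is least significant, giving 0x15EBB388F6001E17.
0x15EBB388F6001E17 = 1579553495147617815.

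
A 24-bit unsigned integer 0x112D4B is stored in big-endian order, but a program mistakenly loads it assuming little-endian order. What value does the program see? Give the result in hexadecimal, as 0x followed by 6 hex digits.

0x4B2D11

Stored big-endian, the bytes at ascending addresses are 11 2D 4B.
Read back as little-endian, the first byte is least significant, giving 0x4B2D11.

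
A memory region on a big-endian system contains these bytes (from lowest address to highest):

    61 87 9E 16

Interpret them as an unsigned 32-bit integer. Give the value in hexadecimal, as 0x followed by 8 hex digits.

0x61879E16

Big-endian: lowest address holds the most-significant byte.
The bytes are already most-significant first: 0x61879E16.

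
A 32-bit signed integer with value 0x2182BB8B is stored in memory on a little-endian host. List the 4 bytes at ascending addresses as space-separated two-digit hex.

8B BB 82 21

Split into bytes (most-significant first): 21 82 BB 8B.
In little-endian order the low byte comes first in memory.
So at ascending addresses the bytes are 8B BB 82 21.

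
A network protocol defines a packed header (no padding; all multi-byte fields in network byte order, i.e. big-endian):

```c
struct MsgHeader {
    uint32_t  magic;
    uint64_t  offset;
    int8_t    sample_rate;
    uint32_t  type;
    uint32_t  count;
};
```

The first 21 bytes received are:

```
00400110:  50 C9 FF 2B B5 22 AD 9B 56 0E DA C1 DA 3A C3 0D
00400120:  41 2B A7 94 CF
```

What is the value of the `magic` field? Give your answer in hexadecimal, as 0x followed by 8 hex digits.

`magic` is the first field, at byte offset 0, occupying 4 bytes.
Bytes at offsets 0..3: 50 C9 FF 2B.
In big-endian order the high byte comes first in memory.
The bytes are already most-significant first: 0x50C9FF2B.

0x50C9FF2B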